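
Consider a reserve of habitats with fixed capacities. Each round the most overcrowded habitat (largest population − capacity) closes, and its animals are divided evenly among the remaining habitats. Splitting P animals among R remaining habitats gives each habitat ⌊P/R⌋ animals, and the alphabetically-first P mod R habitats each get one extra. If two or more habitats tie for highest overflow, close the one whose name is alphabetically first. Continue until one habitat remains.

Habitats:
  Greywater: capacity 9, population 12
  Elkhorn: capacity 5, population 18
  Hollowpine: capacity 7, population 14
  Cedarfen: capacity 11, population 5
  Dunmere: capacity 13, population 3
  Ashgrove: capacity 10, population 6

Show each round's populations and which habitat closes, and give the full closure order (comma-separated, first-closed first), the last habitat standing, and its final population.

Closure order: Elkhorn, Hollowpine, Greywater, Ashgrove, Cedarfen
Last habitat: Dunmere with 58 animals

Round 1: Ashgrove=6 Cedarfen=5 Dunmere=3 Elkhorn=18 Greywater=12 Hollowpine=14 → close Elkhorn (overflow 13)
  18÷5 = 3 each, +1 to first 3
Round 2: Ashgrove=10 Cedarfen=9 Dunmere=7 Greywater=15 Hollowpine=17 → close Hollowpine (overflow 10)
  17÷4 = 4 each, +1 to first 1
Round 3: Ashgrove=15 Cedarfen=13 Dunmere=11 Greywater=19 → close Greywater (overflow 10)
  19÷3 = 6 each, +1 to first 1
Round 4: Ashgrove=22 Cedarfen=19 Dunmere=17 → close Ashgrove (overflow 12)
  22÷2 = 11 each, +1 to first 0
Round 5: Cedarfen=30 Dunmere=28 → close Cedarfen (overflow 19)
  30÷1 = 30 each, +1 to first 0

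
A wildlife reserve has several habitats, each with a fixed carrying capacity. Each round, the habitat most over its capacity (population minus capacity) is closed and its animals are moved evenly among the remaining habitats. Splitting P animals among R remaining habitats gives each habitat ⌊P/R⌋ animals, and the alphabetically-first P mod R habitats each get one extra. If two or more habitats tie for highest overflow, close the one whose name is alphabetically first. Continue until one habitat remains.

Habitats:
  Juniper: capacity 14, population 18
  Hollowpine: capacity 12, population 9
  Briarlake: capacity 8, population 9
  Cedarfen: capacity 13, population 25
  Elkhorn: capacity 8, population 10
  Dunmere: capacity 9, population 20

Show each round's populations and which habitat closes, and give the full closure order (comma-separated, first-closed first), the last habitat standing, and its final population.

Round 1: Briarlake=9 Cedarfen=25 Dunmere=20 Elkhorn=10 Hollowpine=9 Juniper=18 → close Cedarfen (overflow 12)
  25÷5 = 5 each, +1 to first 0
Round 2: Briarlake=14 Dunmere=25 Elkhorn=15 Hollowpine=14 Juniper=23 → close Dunmere (overflow 16)
  25÷4 = 6 each, +1 to first 1
Round 3: Briarlake=21 Elkhorn=21 Hollowpine=20 Juniper=29 → close Juniper (overflow 15)
  29÷3 = 9 each, +1 to first 2
Round 4: Briarlake=31 Elkhorn=31 Hollowpine=29 → close Briarlake (overflow 23)
  31÷2 = 15 each, +1 to first 1
Round 5: Elkhorn=47 Hollowpine=44 → close Elkhorn (overflow 39)
  47÷1 = 47 each, +1 to first 0

Closure order: Cedarfen, Dunmere, Juniper, Briarlake, Elkhorn
Last habitat: Hollowpine with 91 animals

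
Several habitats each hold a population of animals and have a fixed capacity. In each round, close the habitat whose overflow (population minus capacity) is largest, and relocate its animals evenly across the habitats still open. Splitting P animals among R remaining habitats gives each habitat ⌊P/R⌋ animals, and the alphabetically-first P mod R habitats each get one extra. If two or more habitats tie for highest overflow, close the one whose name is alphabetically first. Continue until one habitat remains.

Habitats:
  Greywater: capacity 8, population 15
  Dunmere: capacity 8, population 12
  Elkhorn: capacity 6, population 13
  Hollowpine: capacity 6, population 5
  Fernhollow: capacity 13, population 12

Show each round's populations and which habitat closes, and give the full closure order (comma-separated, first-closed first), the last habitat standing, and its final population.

Round 1: Dunmere=12 Elkhorn=13 Fernhollow=12 Greywater=15 Hollowpine=5 → close Elkhorn (overflow 7)
  13÷4 = 3 each, +1 to first 1
Round 2: Dunmere=16 Fernhollow=15 Greywater=18 Hollowpine=8 → close Greywater (overflow 10)
  18÷3 = 6 each, +1 to first 0
Round 3: Dunmere=22 Fernhollow=21 Hollowpine=14 → close Dunmere (overflow 14)
  22÷2 = 11 each, +1 to first 0
Round 4: Fernhollow=32 Hollowpine=25 → close Fernhollow (overflow 19)
  32÷1 = 32 each, +1 to first 0

Closure order: Elkhorn, Greywater, Dunmere, Fernhollow
Last habitat: Hollowpine with 57 animals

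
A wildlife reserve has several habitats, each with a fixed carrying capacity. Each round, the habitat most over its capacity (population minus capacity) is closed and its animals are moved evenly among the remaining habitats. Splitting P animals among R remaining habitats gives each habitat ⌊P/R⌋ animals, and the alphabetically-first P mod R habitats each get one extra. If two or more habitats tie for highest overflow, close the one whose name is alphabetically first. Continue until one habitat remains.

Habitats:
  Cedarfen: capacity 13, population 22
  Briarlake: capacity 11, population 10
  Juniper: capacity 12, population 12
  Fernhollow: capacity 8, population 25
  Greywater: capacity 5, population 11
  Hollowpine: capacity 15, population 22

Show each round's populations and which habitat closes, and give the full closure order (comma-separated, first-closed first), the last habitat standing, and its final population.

Round 1: Briarlake=10 Cedarfen=22 Fernhollow=25 Greywater=11 Hollowpine=22 Juniper=12 → close Fernhollow (overflow 17)
  25÷5 = 5 each, +1 to first 0
Round 2: Briarlake=15 Cedarfen=27 Greywater=16 Hollowpine=27 Juniper=17 → close Cedarfen (overflow 14)
  27÷4 = 6 each, +1 to first 3
Round 3: Briarlake=22 Greywater=23 Hollowpine=34 Juniper=23 → close Hollowpine (overflow 19)
  34÷3 = 11 each, +1 to first 1
Round 4: Briarlake=34 Greywater=34 Juniper=34 → close Greywater (overflow 29)
  34÷2 = 17 each, +1 to first 0
Round 5: Briarlake=51 Juniper=51 → close Briarlake (overflow 40)
  51÷1 = 51 each, +1 to first 0

Closure order: Fernhollow, Cedarfen, Hollowpine, Greywater, Briarlake
Last habitat: Juniper with 102 animals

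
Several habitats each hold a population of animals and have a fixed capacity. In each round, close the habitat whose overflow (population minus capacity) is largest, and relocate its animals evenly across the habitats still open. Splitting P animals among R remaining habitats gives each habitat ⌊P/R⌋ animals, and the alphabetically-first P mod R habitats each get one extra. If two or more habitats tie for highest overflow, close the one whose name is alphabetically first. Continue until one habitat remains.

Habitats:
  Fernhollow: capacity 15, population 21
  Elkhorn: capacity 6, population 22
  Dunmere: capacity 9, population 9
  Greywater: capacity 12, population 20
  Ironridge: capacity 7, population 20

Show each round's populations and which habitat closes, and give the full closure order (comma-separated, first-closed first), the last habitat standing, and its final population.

Round 1: Dunmere=9 Elkhorn=22 Fernhollow=21 Greywater=20 Ironridge=20 → close Elkhorn (overflow 16)
  22÷4 = 5 each, +1 to first 2
Round 2: Dunmere=15 Fernhollow=27 Greywater=25 Ironridge=25 → close Ironridge (overflow 18)
  25÷3 = 8 each, +1 to first 1
Round 3: Dunmere=24 Fernhollow=35 Greywater=33 → close Greywater (overflow 21)
  33÷2 = 16 each, +1 to first 1
Round 4: Dunmere=41 Fernhollow=51 → close Fernhollow (overflow 36)
  51÷1 = 51 each, +1 to first 0

Closure order: Elkhorn, Ironridge, Greywater, Fernhollow
Last habitat: Dunmere with 92 animals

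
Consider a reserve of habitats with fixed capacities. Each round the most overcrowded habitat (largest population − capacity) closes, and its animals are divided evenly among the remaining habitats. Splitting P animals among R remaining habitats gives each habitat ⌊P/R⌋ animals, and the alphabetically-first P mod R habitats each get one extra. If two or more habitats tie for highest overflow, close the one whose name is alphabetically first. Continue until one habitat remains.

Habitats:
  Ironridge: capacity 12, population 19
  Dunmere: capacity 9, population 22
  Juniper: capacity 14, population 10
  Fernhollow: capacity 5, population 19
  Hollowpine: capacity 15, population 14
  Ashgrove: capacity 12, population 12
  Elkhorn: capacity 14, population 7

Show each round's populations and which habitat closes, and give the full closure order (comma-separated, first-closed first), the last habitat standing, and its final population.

Closure order: Fernhollow, Dunmere, Ironridge, Ashgrove, Hollowpine, Juniper
Last habitat: Elkhorn with 103 animals

Round 1: Ashgrove=12 Dunmere=22 Elkhorn=7 Fernhollow=19 Hollowpine=14 Ironridge=19 Juniper=10 → close Fernhollow (overflow 14)
  19÷6 = 3 each, +1 to first 1
Round 2: Ashgrove=16 Dunmere=25 Elkhorn=10 Hollowpine=17 Ironridge=22 Juniper=13 → close Dunmere (overflow 16)
  25÷5 = 5 each, +1 to first 0
Round 3: Ashgrove=21 Elkhorn=15 Hollowpine=22 Ironridge=27 Juniper=18 → close Ironridge (overflow 15)
  27÷4 = 6 each, +1 to first 3
Round 4: Ashgrove=28 Elkhorn=22 Hollowpine=29 Juniper=24 → close Ashgrove (overflow 16)
  28÷3 = 9 each, +1 to first 1
Round 5: Elkhorn=32 Hollowpine=38 Juniper=33 → close Hollowpine (overflow 23)
  38÷2 = 19 each, +1 to first 0
Round 6: Elkhorn=51 Juniper=52 → close Juniper (overflow 38)
  52÷1 = 52 each, +1 to first 0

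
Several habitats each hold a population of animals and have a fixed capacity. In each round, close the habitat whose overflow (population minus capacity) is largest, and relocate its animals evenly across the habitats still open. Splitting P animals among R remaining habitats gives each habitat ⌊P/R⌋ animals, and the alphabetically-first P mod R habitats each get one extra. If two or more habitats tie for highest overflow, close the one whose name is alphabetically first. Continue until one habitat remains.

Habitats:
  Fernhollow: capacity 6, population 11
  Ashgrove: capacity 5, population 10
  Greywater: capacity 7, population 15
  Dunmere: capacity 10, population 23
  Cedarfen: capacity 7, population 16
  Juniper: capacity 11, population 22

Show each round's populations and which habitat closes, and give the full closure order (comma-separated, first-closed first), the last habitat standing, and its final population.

Closure order: Dunmere, Juniper, Cedarfen, Ashgrove, Greywater
Last habitat: Fernhollow with 97 animals

Round 1: Ashgrove=10 Cedarfen=16 Dunmere=23 Fernhollow=11 Greywater=15 Juniper=22 → close Dunmere (overflow 13)
  23÷5 = 4 each, +1 to first 3
Round 2: Ashgrove=15 Cedarfen=21 Fernhollow=16 Greywater=19 Juniper=26 → close Juniper (overflow 15)
  26÷4 = 6 each, +1 to first 2
Round 3: Ashgrove=22 Cedarfen=28 Fernhollow=22 Greywater=25 → close Cedarfen (overflow 21)
  28÷3 = 9 each, +1 to first 1
Round 4: Ashgrove=32 Fernhollow=31 Greywater=34 → close Ashgrove (overflow 27)
  32÷2 = 16 each, +1 to first 0
Round 5: Fernhollow=47 Greywater=50 → close Greywater (overflow 43)
  50÷1 = 50 each, +1 to first 0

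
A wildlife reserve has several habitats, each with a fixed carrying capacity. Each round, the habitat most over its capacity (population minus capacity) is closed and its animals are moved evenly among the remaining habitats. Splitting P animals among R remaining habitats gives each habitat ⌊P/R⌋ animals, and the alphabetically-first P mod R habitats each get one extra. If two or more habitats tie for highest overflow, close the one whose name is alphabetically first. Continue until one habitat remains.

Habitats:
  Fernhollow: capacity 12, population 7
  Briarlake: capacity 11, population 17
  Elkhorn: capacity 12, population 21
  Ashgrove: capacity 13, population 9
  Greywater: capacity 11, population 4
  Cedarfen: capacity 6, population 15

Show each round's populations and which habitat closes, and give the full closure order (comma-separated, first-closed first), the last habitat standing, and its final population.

Closure order: Cedarfen, Elkhorn, Briarlake, Ashgrove, Fernhollow
Last habitat: Greywater with 73 animals

Round 1: Ashgrove=9 Briarlake=17 Cedarfen=15 Elkhorn=21 Fernhollow=7 Greywater=4 → close Cedarfen (overflow 9)
  15÷5 = 3 each, +1 to first 0
Round 2: Ashgrove=12 Briarlake=20 Elkhorn=24 Fernhollow=10 Greywater=7 → close Elkhorn (overflow 12)
  24÷4 = 6 each, +1 to first 0
Round 3: Ashgrove=18 Briarlake=26 Fernhollow=16 Greywater=13 → close Briarlake (overflow 15)
  26÷3 = 8 each, +1 to first 2
Round 4: Ashgrove=27 Fernhollow=25 Greywater=21 → close Ashgrove (overflow 14)
  27÷2 = 13 each, +1 to first 1
Round 5: Fernhollow=39 Greywater=34 → close Fernhollow (overflow 27)
  39÷1 = 39 each, +1 to first 0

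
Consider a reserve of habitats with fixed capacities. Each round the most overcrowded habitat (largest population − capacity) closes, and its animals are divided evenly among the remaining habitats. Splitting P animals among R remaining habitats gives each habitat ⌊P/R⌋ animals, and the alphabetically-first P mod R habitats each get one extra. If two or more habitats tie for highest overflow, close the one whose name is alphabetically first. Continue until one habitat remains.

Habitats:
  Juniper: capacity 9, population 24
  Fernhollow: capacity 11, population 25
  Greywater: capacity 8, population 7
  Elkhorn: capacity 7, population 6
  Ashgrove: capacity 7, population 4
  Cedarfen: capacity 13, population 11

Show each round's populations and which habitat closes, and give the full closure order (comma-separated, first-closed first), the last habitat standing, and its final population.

Closure order: Juniper, Fernhollow, Cedarfen, Elkhorn, Ashgrove
Last habitat: Greywater with 77 animals

Round 1: Ashgrove=4 Cedarfen=11 Elkhorn=6 Fernhollow=25 Greywater=7 Juniper=24 → close Juniper (overflow 15)
  24÷5 = 4 each, +1 to first 4
Round 2: Ashgrove=9 Cedarfen=16 Elkhorn=11 Fernhollow=30 Greywater=11 → close Fernhollow (overflow 19)
  30÷4 = 7 each, +1 to first 2
Round 3: Ashgrove=17 Cedarfen=24 Elkhorn=18 Greywater=18 → close Cedarfen (overflow 11)
  24÷3 = 8 each, +1 to first 0
Round 4: Ashgrove=25 Elkhorn=26 Greywater=26 → close Elkhorn (overflow 19)
  26÷2 = 13 each, +1 to first 0
Round 5: Ashgrove=38 Greywater=39 → close Ashgrove (overflow 31)
  38÷1 = 38 each, +1 to first 0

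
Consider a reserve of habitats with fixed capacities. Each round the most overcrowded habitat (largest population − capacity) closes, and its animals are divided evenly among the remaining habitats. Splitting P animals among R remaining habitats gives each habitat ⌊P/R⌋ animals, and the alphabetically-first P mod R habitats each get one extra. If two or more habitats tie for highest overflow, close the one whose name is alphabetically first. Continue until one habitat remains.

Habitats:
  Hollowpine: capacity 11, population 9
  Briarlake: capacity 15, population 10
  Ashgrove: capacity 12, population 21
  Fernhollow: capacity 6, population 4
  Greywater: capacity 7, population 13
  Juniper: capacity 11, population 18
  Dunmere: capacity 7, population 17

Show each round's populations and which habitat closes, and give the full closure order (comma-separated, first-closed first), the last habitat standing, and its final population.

Closure order: Dunmere, Ashgrove, Greywater, Juniper, Fernhollow, Briarlake
Last habitat: Hollowpine with 92 animals

Round 1: Ashgrove=21 Briarlake=10 Dunmere=17 Fernhollow=4 Greywater=13 Hollowpine=9 Juniper=18 → close Dunmere (overflow 10)
  17÷6 = 2 each, +1 to first 5
Round 2: Ashgrove=24 Briarlake=13 Fernhollow=7 Greywater=16 Hollowpine=12 Juniper=20 → close Ashgrove (overflow 12)
  24÷5 = 4 each, +1 to first 4
Round 3: Briarlake=18 Fernhollow=12 Greywater=21 Hollowpine=17 Juniper=24 → close Greywater (overflow 14)
  21÷4 = 5 each, +1 to first 1
Round 4: Briarlake=24 Fernhollow=17 Hollowpine=22 Juniper=29 → close Juniper (overflow 18)
  29÷3 = 9 each, +1 to first 2
Round 5: Briarlake=34 Fernhollow=27 Hollowpine=31 → close Fernhollow (overflow 21)
  27÷2 = 13 each, +1 to first 1
Round 6: Briarlake=48 Hollowpine=44 → close Briarlake (overflow 33)
  48÷1 = 48 each, +1 to first 0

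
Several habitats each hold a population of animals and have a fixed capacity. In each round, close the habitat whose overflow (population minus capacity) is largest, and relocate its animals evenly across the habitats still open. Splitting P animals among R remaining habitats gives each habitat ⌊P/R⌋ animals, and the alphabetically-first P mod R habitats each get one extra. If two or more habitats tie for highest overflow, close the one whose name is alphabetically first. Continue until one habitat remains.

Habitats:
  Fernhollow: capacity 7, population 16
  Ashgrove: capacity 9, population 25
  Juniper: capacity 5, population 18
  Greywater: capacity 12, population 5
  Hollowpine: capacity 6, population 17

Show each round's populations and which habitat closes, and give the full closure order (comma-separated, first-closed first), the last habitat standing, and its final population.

Round 1: Ashgrove=25 Fernhollow=16 Greywater=5 Hollowpine=17 Juniper=18 → close Ashgrove (overflow 16)
  25÷4 = 6 each, +1 to first 1
Round 2: Fernhollow=23 Greywater=11 Hollowpine=23 Juniper=24 → close Juniper (overflow 19)
  24÷3 = 8 each, +1 to first 0
Round 3: Fernhollow=31 Greywater=19 Hollowpine=31 → close Hollowpine (overflow 25)
  31÷2 = 15 each, +1 to first 1
Round 4: Fernhollow=47 Greywater=34 → close Fernhollow (overflow 40)
  47÷1 = 47 each, +1 to first 0

Closure order: Ashgrove, Juniper, Hollowpine, Fernhollow
Last habitat: Greywater with 81 animals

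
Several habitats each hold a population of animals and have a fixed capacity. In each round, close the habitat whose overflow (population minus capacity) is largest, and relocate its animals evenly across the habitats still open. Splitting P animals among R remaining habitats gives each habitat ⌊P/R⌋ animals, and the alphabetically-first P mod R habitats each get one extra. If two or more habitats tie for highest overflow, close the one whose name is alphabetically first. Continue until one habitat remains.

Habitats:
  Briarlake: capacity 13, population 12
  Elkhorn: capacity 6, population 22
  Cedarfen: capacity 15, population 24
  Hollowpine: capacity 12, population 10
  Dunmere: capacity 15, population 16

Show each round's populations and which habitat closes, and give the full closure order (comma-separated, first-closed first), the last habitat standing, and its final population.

Closure order: Elkhorn, Cedarfen, Dunmere, Briarlake
Last habitat: Hollowpine with 84 animals

Round 1: Briarlake=12 Cedarfen=24 Dunmere=16 Elkhorn=22 Hollowpine=10 → close Elkhorn (overflow 16)
  22÷4 = 5 each, +1 to first 2
Round 2: Briarlake=18 Cedarfen=30 Dunmere=21 Hollowpine=15 → close Cedarfen (overflow 15)
  30÷3 = 10 each, +1 to first 0
Round 3: Briarlake=28 Dunmere=31 Hollowpine=25 → close Dunmere (overflow 16)
  31÷2 = 15 each, +1 to first 1
Round 4: Briarlake=44 Hollowpine=40 → close Briarlake (overflow 31)
  44÷1 = 44 each, +1 to first 0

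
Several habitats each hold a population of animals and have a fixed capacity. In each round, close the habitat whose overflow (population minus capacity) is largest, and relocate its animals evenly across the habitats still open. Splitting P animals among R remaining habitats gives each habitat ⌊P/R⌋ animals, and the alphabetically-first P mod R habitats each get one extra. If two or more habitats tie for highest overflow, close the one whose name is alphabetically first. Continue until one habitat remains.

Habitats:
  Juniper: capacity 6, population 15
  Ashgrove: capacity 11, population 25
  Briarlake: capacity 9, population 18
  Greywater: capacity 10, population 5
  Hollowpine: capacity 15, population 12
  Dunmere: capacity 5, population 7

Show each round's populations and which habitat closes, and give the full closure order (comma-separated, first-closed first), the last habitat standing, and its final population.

Closure order: Ashgrove, Briarlake, Juniper, Dunmere, Hollowpine
Last habitat: Greywater with 82 animals

Round 1: Ashgrove=25 Briarlake=18 Dunmere=7 Greywater=5 Hollowpine=12 Juniper=15 → close Ashgrove (overflow 14)
  25÷5 = 5 each, +1 to first 0
Round 2: Briarlake=23 Dunmere=12 Greywater=10 Hollowpine=17 Juniper=20 → close Briarlake (overflow 14)
  23÷4 = 5 each, +1 to first 3
Round 3: Dunmere=18 Greywater=16 Hollowpine=23 Juniper=25 → close Juniper (overflow 19)
  25÷3 = 8 each, +1 to first 1
Round 4: Dunmere=27 Greywater=24 Hollowpine=31 → close Dunmere (overflow 22)
  27÷2 = 13 each, +1 to first 1
Round 5: Greywater=38 Hollowpine=44 → close Hollowpine (overflow 29)
  44÷1 = 44 each, +1 to first 0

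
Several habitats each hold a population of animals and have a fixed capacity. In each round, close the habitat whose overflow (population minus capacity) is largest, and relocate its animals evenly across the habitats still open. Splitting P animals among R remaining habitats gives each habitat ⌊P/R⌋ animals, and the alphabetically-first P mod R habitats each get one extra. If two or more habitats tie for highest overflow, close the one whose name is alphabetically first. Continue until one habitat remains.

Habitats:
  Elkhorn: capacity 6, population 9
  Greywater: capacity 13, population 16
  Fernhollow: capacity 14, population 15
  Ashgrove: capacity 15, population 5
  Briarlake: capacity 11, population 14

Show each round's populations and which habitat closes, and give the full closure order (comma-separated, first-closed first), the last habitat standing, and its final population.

Round 1: Ashgrove=5 Briarlake=14 Elkhorn=9 Fernhollow=15 Greywater=16 → close Briarlake (overflow 3)
  14÷4 = 3 each, +1 to first 2
Round 2: Ashgrove=9 Elkhorn=13 Fernhollow=18 Greywater=19 → close Elkhorn (overflow 7)
  13÷3 = 4 each, +1 to first 1
Round 3: Ashgrove=14 Fernhollow=22 Greywater=23 → close Greywater (overflow 10)
  23÷2 = 11 each, +1 to first 1
Round 4: Ashgrove=26 Fernhollow=33 → close Fernhollow (overflow 19)
  33÷1 = 33 each, +1 to first 0

Closure order: Briarlake, Elkhorn, Greywater, Fernhollow
Last habitat: Ashgrove with 59 animals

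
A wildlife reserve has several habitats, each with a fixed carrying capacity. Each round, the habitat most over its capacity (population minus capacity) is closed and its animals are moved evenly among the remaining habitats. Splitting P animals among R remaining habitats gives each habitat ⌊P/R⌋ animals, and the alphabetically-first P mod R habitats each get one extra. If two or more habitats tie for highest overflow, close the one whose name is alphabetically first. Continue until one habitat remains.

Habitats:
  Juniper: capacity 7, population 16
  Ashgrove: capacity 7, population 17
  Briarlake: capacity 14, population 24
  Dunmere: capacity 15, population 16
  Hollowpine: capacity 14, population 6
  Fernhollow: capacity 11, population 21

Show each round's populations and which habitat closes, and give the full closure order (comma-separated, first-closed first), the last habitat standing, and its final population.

Closure order: Ashgrove, Briarlake, Fernhollow, Juniper, Dunmere
Last habitat: Hollowpine with 100 animals

Round 1: Ashgrove=17 Briarlake=24 Dunmere=16 Fernhollow=21 Hollowpine=6 Juniper=16 → close Ashgrove (overflow 10)
  17÷5 = 3 each, +1 to first 2
Round 2: Briarlake=28 Dunmere=20 Fernhollow=24 Hollowpine=9 Juniper=19 → close Briarlake (overflow 14)
  28÷4 = 7 each, +1 to first 0
Round 3: Dunmere=27 Fernhollow=31 Hollowpine=16 Juniper=26 → close Fernhollow (overflow 20)
  31÷3 = 10 each, +1 to first 1
Round 4: Dunmere=38 Hollowpine=26 Juniper=36 → close Juniper (overflow 29)
  36÷2 = 18 each, +1 to first 0
Round 5: Dunmere=56 Hollowpine=44 → close Dunmere (overflow 41)
  56÷1 = 56 each, +1 to first 0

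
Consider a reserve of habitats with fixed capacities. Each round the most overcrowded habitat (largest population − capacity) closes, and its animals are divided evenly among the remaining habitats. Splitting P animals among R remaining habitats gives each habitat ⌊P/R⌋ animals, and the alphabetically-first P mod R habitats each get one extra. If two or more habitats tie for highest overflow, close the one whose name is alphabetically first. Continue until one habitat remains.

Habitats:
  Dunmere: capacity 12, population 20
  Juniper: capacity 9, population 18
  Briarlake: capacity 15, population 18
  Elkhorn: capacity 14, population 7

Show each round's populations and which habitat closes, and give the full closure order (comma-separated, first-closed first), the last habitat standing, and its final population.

Round 1: Briarlake=18 Dunmere=20 Elkhorn=7 Juniper=18 → close Juniper (overflow 9)
  18÷3 = 6 each, +1 to first 0
Round 2: Briarlake=24 Dunmere=26 Elkhorn=13 → close Dunmere (overflow 14)
  26÷2 = 13 each, +1 to first 0
Round 3: Briarlake=37 Elkhorn=26 → close Briarlake (overflow 22)
  37÷1 = 37 each, +1 to first 0

Closure order: Juniper, Dunmere, Briarlake
Last habitat: Elkhorn with 63 animals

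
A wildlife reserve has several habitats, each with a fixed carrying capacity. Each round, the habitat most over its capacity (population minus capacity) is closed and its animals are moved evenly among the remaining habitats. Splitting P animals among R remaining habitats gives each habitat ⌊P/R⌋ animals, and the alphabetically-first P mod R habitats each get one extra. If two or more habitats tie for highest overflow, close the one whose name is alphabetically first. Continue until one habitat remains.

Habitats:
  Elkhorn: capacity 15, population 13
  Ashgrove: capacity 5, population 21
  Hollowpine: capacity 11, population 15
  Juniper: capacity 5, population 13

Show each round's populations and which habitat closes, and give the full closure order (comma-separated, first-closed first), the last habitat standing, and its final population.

Closure order: Ashgrove, Juniper, Hollowpine
Last habitat: Elkhorn with 62 animals

Round 1: Ashgrove=21 Elkhorn=13 Hollowpine=15 Juniper=13 → close Ashgrove (overflow 16)
  21÷3 = 7 each, +1 to first 0
Round 2: Elkhorn=20 Hollowpine=22 Juniper=20 → close Juniper (overflow 15)
  20÷2 = 10 each, +1 to first 0
Round 3: Elkhorn=30 Hollowpine=32 → close Hollowpine (overflow 21)
  32÷1 = 32 each, +1 to first 0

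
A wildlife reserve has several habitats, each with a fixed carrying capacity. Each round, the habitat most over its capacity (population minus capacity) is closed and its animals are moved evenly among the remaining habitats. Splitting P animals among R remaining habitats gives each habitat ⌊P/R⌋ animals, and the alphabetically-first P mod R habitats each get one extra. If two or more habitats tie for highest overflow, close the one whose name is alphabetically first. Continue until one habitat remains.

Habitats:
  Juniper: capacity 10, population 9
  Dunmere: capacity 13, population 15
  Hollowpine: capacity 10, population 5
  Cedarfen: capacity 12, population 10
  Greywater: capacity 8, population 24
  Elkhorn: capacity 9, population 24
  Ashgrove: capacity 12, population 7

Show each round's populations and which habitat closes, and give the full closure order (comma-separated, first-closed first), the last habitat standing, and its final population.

Closure order: Greywater, Elkhorn, Dunmere, Cedarfen, Juniper, Ashgrove
Last habitat: Hollowpine with 94 animals

Round 1: Ashgrove=7 Cedarfen=10 Dunmere=15 Elkhorn=24 Greywater=24 Hollowpine=5 Juniper=9 → close Greywater (overflow 16)
  24÷6 = 4 each, +1 to first 0
Round 2: Ashgrove=11 Cedarfen=14 Dunmere=19 Elkhorn=28 Hollowpine=9 Juniper=13 → close Elkhorn (overflow 19)
  28÷5 = 5 each, +1 to first 3
Round 3: Ashgrove=17 Cedarfen=20 Dunmere=25 Hollowpine=14 Juniper=18 → close Dunmere (overflow 12)
  25÷4 = 6 each, +1 to first 1
Round 4: Ashgrove=24 Cedarfen=26 Hollowpine=20 Juniper=24 → close Cedarfen (overflow 14)
  26÷3 = 8 each, +1 to first 2
Round 5: Ashgrove=33 Hollowpine=29 Juniper=32 → close Juniper (overflow 22)
  32÷2 = 16 each, +1 to first 0
Round 6: Ashgrove=49 Hollowpine=45 → close Ashgrove (overflow 37)
  49÷1 = 49 each, +1 to first 0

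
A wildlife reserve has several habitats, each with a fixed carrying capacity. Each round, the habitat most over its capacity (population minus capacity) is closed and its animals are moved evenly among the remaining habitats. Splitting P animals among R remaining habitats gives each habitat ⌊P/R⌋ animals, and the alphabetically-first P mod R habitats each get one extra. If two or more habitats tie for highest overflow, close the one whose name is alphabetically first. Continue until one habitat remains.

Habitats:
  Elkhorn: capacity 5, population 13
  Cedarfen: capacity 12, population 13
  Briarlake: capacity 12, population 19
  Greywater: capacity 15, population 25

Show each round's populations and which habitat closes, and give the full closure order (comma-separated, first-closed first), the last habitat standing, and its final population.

Closure order: Greywater, Briarlake, Elkhorn
Last habitat: Cedarfen with 70 animals

Round 1: Briarlake=19 Cedarfen=13 Elkhorn=13 Greywater=25 → close Greywater (overflow 10)
  25÷3 = 8 each, +1 to first 1
Round 2: Briarlake=28 Cedarfen=21 Elkhorn=21 → close Briarlake (overflow 16)
  28÷2 = 14 each, +1 to first 0
Round 3: Cedarfen=35 Elkhorn=35 → close Elkhorn (overflow 30)
  35÷1 = 35 each, +1 to first 0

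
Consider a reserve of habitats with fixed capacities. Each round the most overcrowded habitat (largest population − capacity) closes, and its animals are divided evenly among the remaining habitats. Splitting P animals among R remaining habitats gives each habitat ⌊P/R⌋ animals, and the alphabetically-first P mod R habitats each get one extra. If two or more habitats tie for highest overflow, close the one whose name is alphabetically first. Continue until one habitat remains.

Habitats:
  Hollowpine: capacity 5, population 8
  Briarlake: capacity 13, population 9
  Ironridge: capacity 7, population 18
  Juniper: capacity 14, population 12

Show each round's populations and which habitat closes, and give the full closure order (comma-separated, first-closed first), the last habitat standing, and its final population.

Round 1: Briarlake=9 Hollowpine=8 Ironridge=18 Juniper=12 → close Ironridge (overflow 11)
  18÷3 = 6 each, +1 to first 0
Round 2: Briarlake=15 Hollowpine=14 Juniper=18 → close Hollowpine (overflow 9)
  14÷2 = 7 each, +1 to first 0
Round 3: Briarlake=22 Juniper=25 → close Juniper (overflow 11)
  25÷1 = 25 each, +1 to first 0

Closure order: Ironridge, Hollowpine, Juniper
Last habitat: Briarlake with 47 animals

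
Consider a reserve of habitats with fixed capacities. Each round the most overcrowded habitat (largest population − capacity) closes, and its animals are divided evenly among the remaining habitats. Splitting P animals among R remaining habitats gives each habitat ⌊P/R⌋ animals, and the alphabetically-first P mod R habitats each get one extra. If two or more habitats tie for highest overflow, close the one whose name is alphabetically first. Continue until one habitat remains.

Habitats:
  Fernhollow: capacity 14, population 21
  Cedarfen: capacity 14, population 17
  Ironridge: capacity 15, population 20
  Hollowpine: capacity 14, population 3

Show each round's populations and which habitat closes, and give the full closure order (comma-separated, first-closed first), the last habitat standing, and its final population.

Round 1: Cedarfen=17 Fernhollow=21 Hollowpine=3 Ironridge=20 → close Fernhollow (overflow 7)
  21÷3 = 7 each, +1 to first 0
Round 2: Cedarfen=24 Hollowpine=10 Ironridge=27 → close Ironridge (overflow 12)
  27÷2 = 13 each, +1 to first 1
Round 3: Cedarfen=38 Hollowpine=23 → close Cedarfen (overflow 24)
  38÷1 = 38 each, +1 to first 0

Closure order: Fernhollow, Ironridge, Cedarfen
Last habitat: Hollowpine with 61 animals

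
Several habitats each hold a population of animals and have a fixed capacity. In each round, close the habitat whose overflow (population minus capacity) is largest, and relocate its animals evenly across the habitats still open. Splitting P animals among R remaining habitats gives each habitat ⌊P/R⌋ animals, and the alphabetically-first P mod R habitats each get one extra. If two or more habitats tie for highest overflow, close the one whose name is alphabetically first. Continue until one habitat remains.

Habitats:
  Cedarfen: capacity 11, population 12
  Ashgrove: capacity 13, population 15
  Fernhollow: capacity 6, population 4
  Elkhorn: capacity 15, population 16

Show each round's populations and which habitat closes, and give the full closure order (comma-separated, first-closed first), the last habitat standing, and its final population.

Round 1: Ashgrove=15 Cedarfen=12 Elkhorn=16 Fernhollow=4 → close Ashgrove (overflow 2)
  15÷3 = 5 each, +1 to first 0
Round 2: Cedarfen=17 Elkhorn=21 Fernhollow=9 → close Cedarfen (overflow 6)
  17÷2 = 8 each, +1 to first 1
Round 3: Elkhorn=30 Fernhollow=17 → close Elkhorn (overflow 15)
  30÷1 = 30 each, +1 to first 0

Closure order: Ashgrove, Cedarfen, Elkhorn
Last habitat: Fernhollow with 47 animals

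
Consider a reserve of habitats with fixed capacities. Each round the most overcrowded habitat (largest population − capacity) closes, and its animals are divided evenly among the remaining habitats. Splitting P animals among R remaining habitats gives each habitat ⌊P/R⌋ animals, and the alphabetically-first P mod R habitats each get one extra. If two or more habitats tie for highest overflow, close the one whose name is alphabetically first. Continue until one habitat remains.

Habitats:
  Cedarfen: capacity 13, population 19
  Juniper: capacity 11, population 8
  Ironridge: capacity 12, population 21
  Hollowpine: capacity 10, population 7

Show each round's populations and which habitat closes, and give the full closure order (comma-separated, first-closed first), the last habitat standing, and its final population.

Round 1: Cedarfen=19 Hollowpine=7 Ironridge=21 Juniper=8 → close Ironridge (overflow 9)
  21÷3 = 7 each, +1 to first 0
Round 2: Cedarfen=26 Hollowpine=14 Juniper=15 → close Cedarfen (overflow 13)
  26÷2 = 13 each, +1 to first 0
Round 3: Hollowpine=27 Juniper=28 → close Hollowpine (overflow 17)
  27÷1 = 27 each, +1 to first 0

Closure order: Ironridge, Cedarfen, Hollowpine
Last habitat: Juniper with 55 animals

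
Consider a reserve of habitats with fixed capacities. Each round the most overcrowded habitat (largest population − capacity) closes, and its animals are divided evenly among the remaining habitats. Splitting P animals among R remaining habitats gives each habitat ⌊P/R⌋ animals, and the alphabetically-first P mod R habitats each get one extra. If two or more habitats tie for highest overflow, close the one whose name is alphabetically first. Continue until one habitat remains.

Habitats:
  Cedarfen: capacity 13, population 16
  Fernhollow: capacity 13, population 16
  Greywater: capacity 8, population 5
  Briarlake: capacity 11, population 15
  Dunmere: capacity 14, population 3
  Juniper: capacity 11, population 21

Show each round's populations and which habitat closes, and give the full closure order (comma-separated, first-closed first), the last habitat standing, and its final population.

Closure order: Juniper, Briarlake, Cedarfen, Fernhollow, Greywater
Last habitat: Dunmere with 76 animals

Round 1: Briarlake=15 Cedarfen=16 Dunmere=3 Fernhollow=16 Greywater=5 Juniper=21 → close Juniper (overflow 10)
  21÷5 = 4 each, +1 to first 1
Round 2: Briarlake=20 Cedarfen=20 Dunmere=7 Fernhollow=20 Greywater=9 → close Briarlake (overflow 9)
  20÷4 = 5 each, +1 to first 0
Round 3: Cedarfen=25 Dunmere=12 Fernhollow=25 Greywater=14 → close Cedarfen (overflow 12)
  25÷3 = 8 each, +1 to first 1
Round 4: Dunmere=21 Fernhollow=33 Greywater=22 → close Fernhollow (overflow 20)
  33÷2 = 16 each, +1 to first 1
Round 5: Dunmere=38 Greywater=38 → close Greywater (overflow 30)
  38÷1 = 38 each, +1 to first 0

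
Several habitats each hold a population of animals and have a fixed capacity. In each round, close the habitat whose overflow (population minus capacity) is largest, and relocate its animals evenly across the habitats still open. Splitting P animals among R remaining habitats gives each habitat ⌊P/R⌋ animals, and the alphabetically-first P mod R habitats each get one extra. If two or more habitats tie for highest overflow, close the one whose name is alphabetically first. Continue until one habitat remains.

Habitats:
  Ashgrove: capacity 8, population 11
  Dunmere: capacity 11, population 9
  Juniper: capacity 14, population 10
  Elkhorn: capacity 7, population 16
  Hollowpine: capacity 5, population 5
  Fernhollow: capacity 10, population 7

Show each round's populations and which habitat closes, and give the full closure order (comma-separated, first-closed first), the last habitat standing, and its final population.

Round 1: Ashgrove=11 Dunmere=9 Elkhorn=16 Fernhollow=7 Hollowpine=5 Juniper=10 → close Elkhorn (overflow 9)
  16÷5 = 3 each, +1 to first 1
Round 2: Ashgrove=15 Dunmere=12 Fernhollow=10 Hollowpine=8 Juniper=13 → close Ashgrove (overflow 7)
  15÷4 = 3 each, +1 to first 3
Round 3: Dunmere=16 Fernhollow=14 Hollowpine=12 Juniper=16 → close Hollowpine (overflow 7)
  12÷3 = 4 each, +1 to first 0
Round 4: Dunmere=20 Fernhollow=18 Juniper=20 → close Dunmere (overflow 9)
  20÷2 = 10 each, +1 to first 0
Round 5: Fernhollow=28 Juniper=30 → close Fernhollow (overflow 18)
  28÷1 = 28 each, +1 to first 0

Closure order: Elkhorn, Ashgrove, Hollowpine, Dunmere, Fernhollow
Last habitat: Juniper with 58 animals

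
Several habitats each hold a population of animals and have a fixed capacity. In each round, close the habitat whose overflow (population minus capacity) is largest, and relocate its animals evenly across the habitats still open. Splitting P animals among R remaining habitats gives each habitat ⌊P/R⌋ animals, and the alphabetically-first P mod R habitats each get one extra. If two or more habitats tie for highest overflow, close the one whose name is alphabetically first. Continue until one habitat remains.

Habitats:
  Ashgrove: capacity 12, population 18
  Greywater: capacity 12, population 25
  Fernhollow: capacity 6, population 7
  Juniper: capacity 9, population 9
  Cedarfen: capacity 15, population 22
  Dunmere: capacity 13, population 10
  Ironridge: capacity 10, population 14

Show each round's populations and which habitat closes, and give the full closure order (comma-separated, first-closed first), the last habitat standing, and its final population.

Closure order: Greywater, Ashgrove, Cedarfen, Ironridge, Fernhollow, Juniper
Last habitat: Dunmere with 105 animals

Round 1: Ashgrove=18 Cedarfen=22 Dunmere=10 Fernhollow=7 Greywater=25 Ironridge=14 Juniper=9 → close Greywater (overflow 13)
  25÷6 = 4 each, +1 to first 1
Round 2: Ashgrove=23 Cedarfen=26 Dunmere=14 Fernhollow=11 Ironridge=18 Juniper=13 → close Ashgrove (overflow 11)
  23÷5 = 4 each, +1 to first 3
Round 3: Cedarfen=31 Dunmere=19 Fernhollow=16 Ironridge=22 Juniper=17 → close Cedarfen (overflow 16)
  31÷4 = 7 each, +1 to first 3
Round 4: Dunmere=27 Fernhollow=24 Ironridge=30 Juniper=24 → close Ironridge (overflow 20)
  30÷3 = 10 each, +1 to first 0
Round 5: Dunmere=37 Fernhollow=34 Juniper=34 → close Fernhollow (overflow 28)
  34÷2 = 17 each, +1 to first 0
Round 6: Dunmere=54 Juniper=51 → close Juniper (overflow 42)
  51÷1 = 51 each, +1 to first 0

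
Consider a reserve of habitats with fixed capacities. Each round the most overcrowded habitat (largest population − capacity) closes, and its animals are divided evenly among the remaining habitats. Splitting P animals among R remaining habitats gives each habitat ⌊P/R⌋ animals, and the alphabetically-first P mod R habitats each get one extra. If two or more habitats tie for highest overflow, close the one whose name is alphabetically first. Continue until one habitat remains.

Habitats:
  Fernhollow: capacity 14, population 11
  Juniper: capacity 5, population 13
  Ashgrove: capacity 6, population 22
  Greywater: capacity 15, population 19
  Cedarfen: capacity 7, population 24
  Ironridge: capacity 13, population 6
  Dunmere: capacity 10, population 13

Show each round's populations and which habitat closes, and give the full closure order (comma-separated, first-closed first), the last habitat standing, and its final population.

Closure order: Cedarfen, Ashgrove, Juniper, Dunmere, Greywater, Fernhollow
Last habitat: Ironridge with 108 animals

Round 1: Ashgrove=22 Cedarfen=24 Dunmere=13 Fernhollow=11 Greywater=19 Ironridge=6 Juniper=13 → close Cedarfen (overflow 17)
  24÷6 = 4 each, +1 to first 0
Round 2: Ashgrove=26 Dunmere=17 Fernhollow=15 Greywater=23 Ironridge=10 Juniper=17 → close Ashgrove (overflow 20)
  26÷5 = 5 each, +1 to first 1
Round 3: Dunmere=23 Fernhollow=20 Greywater=28 Ironridge=15 Juniper=22 → close Juniper (overflow 17)
  22÷4 = 5 each, +1 to first 2
Round 4: Dunmere=29 Fernhollow=26 Greywater=33 Ironridge=20 → close Dunmere (overflow 19)
  29÷3 = 9 each, +1 to first 2
Round 5: Fernhollow=36 Greywater=43 Ironridge=29 → close Greywater (overflow 28)
  43÷2 = 21 each, +1 to first 1
Round 6: Fernhollow=58 Ironridge=50 → close Fernhollow (overflow 44)
  58÷1 = 58 each, +1 to first 0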